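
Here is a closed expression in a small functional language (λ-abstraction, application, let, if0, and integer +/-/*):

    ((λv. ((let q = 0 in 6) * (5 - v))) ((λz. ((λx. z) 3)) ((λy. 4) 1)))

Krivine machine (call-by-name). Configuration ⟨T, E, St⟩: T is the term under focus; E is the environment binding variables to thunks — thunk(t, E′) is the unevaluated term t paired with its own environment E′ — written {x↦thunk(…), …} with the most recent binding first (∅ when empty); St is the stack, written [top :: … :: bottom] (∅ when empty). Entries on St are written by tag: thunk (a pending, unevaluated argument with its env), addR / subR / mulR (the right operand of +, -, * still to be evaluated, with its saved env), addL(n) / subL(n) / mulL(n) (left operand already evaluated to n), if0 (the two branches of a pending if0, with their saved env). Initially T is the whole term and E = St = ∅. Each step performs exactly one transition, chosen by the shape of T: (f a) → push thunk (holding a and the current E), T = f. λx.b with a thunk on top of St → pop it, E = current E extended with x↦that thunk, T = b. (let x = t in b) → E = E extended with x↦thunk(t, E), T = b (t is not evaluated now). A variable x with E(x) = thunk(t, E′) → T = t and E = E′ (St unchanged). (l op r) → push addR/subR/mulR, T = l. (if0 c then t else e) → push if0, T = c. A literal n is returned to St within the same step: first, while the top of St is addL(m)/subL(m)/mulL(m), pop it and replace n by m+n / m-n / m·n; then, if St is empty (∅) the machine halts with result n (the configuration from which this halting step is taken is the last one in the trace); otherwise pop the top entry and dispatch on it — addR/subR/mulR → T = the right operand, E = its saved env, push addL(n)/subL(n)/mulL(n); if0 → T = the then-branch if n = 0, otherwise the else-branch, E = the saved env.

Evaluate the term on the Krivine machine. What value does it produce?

Answer: 6

Execution trace:
t=0: [T=((λv. ((let q = 0 in 6) * (5 - v))) ((λz. ((λx. z) 3)) ((λy. 4) 1))) | E=∅ | St=∅]
t=1: [T=(λv. ((let q = 0 in 6) * (5 - v))) | E=∅ | St=[thunk]]
t=2: [T=((let q = 0 in 6) * (5 - v)) | E={v↦thunk(((λz. ((λx. z) 3)) ((λy. 4) 1)), ∅)} | St=∅]
t=3: [T=(let q = 0 in 6) | E={v↦thunk(((λz. ((λx. z) 3)) ((λy. 4) 1)), ∅)} | St=[mulR]]
t=4: [T=6 | E={q↦thunk(0, {v↦thunk(((λz. ((λx. z) 3)) ((λy. 4) 1)), ∅)}), v↦thunk(((λz. ((λx. z) 3)) ((λy. 4) 1)), ∅)} | St=[mulR]]
t=5: [T=(5 - v) | E={v↦thunk(((λz. ((λx. z) 3)) ((λy. 4) 1)), ∅)} | St=[mulL(6)]]
t=6: [T=5 | E={v↦thunk(((λz. ((λx. z) 3)) ((λy. 4) 1)), ∅)} | St=[subR :: mulL(6)]]
t=7: [T=v | E={v↦thunk(((λz. ((λx. z) 3)) ((λy. 4) 1)), ∅)} | St=[subL(5) :: mulL(6)]]
t=8: [T=((λz. ((λx. z) 3)) ((λy. 4) 1)) | E=∅ | St=[subL(5) :: mulL(6)]]
t=9: [T=(λz. ((λx. z) 3)) | E=∅ | St=[thunk :: subL(5) :: mulL(6)]]
t=10: [T=((λx. z) 3) | E={z↦thunk(((λy. 4) 1), ∅)} | St=[subL(5) :: mulL(6)]]
t=11: [T=(λx. z) | E={z↦thunk(((λy. 4) 1), ∅)} | St=[thunk :: subL(5) :: mulL(6)]]
t=12: [T=z | E={x↦thunk(3, {z↦thunk(((λy. 4) 1), ∅)}), z↦thunk(((λy. 4) 1), ∅)} | St=[subL(5) :: mulL(6)]]
t=13: [T=((λy. 4) 1) | E=∅ | St=[subL(5) :: mulL(6)]]
t=14: [T=(λy. 4) | E=∅ | St=[thunk :: subL(5) :: mulL(6)]]
t=15: [T=4 | E={y↦thunk(1, ∅)} | St=[subL(5) :: mulL(6)]]
→ final value 6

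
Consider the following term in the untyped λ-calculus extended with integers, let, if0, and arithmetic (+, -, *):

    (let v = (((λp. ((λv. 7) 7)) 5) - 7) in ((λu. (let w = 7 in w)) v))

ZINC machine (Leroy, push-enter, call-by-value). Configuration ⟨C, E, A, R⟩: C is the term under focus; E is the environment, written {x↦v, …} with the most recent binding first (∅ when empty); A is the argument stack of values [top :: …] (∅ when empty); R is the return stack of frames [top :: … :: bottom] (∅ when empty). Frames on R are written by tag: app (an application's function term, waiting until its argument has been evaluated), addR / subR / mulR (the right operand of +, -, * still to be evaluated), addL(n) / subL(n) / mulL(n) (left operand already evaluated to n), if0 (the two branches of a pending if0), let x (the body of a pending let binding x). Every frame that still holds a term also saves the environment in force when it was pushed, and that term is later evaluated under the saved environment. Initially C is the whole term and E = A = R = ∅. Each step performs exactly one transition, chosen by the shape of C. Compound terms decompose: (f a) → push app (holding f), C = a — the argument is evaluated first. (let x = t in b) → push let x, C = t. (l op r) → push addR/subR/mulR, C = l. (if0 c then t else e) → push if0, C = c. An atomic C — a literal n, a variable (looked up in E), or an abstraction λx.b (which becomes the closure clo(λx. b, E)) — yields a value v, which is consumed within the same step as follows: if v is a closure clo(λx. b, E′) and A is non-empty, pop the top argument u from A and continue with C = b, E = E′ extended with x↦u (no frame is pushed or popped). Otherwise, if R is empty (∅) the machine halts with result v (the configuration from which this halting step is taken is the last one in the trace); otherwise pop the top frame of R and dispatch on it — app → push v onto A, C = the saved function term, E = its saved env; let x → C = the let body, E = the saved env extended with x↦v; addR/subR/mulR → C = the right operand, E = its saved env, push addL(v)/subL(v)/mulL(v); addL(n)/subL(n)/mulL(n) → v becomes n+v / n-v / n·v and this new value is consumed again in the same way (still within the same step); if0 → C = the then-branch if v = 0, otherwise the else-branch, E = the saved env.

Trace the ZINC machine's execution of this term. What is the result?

step 0: <C=(let v = (((λp. ((λv. 7) 7)) 5) - 7) in ((λu. (let w = 7 in w)) v)), E=∅, A=∅, R=∅>
step 1: <C=(((λp. ((λv. 7) 7)) 5) - 7), E=∅, A=∅, R=[let v]>
step 2: <C=((λp. ((λv. 7) 7)) 5), E=∅, A=∅, R=[subR :: let v]>
step 3: <C=5, E=∅, A=∅, R=[app :: subR :: let v]>
step 4: <C=(λp. ((λv. 7) 7)), E=∅, A=[5], R=[subR :: let v]>
step 5: <C=((λv. 7) 7), E={p↦5}, A=∅, R=[subR :: let v]>
step 6: <C=7, E={p↦5}, A=∅, R=[app :: subR :: let v]>
step 7: <C=(λv. 7), E={p↦5}, A=[7], R=[subR :: let v]>
step 8: <C=7, E={v↦7, p↦5}, A=∅, R=[subR :: let v]>
step 9: <C=7, E=∅, A=∅, R=[subL(7) :: let v]>
step 10: <C=((λu. (let w = 7 in w)) v), E={v↦0}, A=∅, R=∅>
step 11: <C=v, E={v↦0}, A=∅, R=[app]>
step 12: <C=(λu. (let w = 7 in w)), E={v↦0}, A=[0], R=∅>
step 13: <C=(let w = 7 in w), E={u↦0, v↦0}, A=∅, R=∅>
step 14: <C=7, E={u↦0, v↦0}, A=∅, R=[let w]>
step 15: <C=w, E={w↦7, u↦0, v↦0}, A=∅, R=∅>
→ final value 7

Answer: 7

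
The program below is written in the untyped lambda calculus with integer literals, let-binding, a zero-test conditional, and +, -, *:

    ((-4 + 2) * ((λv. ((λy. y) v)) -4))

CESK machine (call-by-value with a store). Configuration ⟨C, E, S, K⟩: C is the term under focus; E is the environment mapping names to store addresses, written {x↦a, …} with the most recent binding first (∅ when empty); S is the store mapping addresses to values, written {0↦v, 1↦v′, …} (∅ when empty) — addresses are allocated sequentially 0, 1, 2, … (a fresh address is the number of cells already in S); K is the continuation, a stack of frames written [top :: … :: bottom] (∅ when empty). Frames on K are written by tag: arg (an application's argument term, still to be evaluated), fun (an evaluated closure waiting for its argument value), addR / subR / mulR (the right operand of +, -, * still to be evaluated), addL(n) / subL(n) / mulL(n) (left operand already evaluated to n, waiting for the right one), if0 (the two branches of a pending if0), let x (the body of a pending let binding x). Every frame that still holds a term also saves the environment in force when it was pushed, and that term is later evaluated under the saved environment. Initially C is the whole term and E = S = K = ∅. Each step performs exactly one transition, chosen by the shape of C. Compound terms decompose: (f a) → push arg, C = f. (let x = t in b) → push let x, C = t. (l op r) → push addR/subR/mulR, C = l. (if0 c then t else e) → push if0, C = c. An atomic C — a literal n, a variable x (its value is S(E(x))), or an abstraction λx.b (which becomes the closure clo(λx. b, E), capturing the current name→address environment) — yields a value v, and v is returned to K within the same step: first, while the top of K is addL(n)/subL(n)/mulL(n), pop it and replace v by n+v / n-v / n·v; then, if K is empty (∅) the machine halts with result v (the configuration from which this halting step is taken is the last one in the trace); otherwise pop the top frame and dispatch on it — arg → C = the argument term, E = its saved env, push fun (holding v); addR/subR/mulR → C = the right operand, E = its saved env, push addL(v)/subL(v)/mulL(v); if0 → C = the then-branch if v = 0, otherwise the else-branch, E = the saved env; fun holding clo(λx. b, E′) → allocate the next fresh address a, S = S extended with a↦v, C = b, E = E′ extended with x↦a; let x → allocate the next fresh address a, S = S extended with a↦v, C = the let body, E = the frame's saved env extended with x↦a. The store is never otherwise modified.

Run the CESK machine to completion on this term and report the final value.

t=0: ⟨C=((-4 + 2) * ((λv. ((λy. y) v)) -4)); E=∅; S=∅; K=∅⟩
t=1: ⟨C=(-4 + 2); E=∅; S=∅; K=[mulR]⟩
t=2: ⟨C=-4; E=∅; S=∅; K=[addR :: mulR]⟩
t=3: ⟨C=2; E=∅; S=∅; K=[addL(-4) :: mulR]⟩
t=4: ⟨C=((λv. ((λy. y) v)) -4); E=∅; S=∅; K=[mulL(-2)]⟩
t=5: ⟨C=(λv. ((λy. y) v)); E=∅; S=∅; K=[arg :: mulL(-2)]⟩
t=6: ⟨C=-4; E=∅; S=∅; K=[fun :: mulL(-2)]⟩
t=7: ⟨C=((λy. y) v); E={v↦0}; S={0↦-4}; K=[mulL(-2)]⟩
t=8: ⟨C=(λy. y); E={v↦0}; S={0↦-4}; K=[arg :: mulL(-2)]⟩
t=9: ⟨C=v; E={v↦0}; S={0↦-4}; K=[fun :: mulL(-2)]⟩
t=10: ⟨C=y; E={y↦1, v↦0}; S={0↦-4, 1↦-4}; K=[mulL(-2)]⟩
→ final value 8

Answer: 8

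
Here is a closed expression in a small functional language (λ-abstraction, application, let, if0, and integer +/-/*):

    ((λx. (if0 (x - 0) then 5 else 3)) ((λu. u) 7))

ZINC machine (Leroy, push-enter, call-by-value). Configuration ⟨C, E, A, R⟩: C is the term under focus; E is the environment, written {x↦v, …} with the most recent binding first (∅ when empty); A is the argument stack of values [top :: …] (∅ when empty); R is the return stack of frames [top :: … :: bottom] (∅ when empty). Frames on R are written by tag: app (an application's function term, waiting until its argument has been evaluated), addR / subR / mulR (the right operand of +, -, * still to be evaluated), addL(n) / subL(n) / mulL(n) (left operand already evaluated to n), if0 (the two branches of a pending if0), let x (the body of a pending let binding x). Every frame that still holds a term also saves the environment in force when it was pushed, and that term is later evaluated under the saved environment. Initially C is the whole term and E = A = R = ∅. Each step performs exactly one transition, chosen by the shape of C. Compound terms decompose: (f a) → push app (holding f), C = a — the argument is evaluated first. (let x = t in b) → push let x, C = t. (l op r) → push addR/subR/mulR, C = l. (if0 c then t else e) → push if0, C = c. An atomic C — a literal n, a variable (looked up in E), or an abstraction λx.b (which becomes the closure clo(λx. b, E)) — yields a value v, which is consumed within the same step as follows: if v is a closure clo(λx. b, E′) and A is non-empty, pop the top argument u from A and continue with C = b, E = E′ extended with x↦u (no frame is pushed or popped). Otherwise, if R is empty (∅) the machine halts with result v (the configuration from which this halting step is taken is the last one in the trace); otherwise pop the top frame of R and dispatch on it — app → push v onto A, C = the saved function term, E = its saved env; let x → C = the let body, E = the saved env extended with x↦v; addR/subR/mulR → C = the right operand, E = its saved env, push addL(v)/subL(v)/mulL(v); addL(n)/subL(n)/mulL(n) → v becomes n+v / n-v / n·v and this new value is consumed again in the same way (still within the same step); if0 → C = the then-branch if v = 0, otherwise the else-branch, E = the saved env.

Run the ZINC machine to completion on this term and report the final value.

0. <C=((λx. (if0 (x - 0) then 5 else 3)) ((λu. u) 7)), E=∅, A=∅, R=∅>
1. <C=((λu. u) 7), E=∅, A=∅, R=[app]>
2. <C=7, E=∅, A=∅, R=[app :: app]>
3. <C=(λu. u), E=∅, A=[7], R=[app]>
4. <C=u, E={u↦7}, A=∅, R=[app]>
5. <C=(λx. (if0 (x - 0) then 5 else 3)), E=∅, A=[7], R=∅>
6. <C=(if0 (x - 0) then 5 else 3), E={x↦7}, A=∅, R=∅>
7. <C=(x - 0), E={x↦7}, A=∅, R=[if0]>
8. <C=x, E={x↦7}, A=∅, R=[subR :: if0]>
9. <C=0, E={x↦7}, A=∅, R=[subL(7) :: if0]>
10. <C=3, E={x↦7}, A=∅, R=∅>
→ final value 3

Answer: 3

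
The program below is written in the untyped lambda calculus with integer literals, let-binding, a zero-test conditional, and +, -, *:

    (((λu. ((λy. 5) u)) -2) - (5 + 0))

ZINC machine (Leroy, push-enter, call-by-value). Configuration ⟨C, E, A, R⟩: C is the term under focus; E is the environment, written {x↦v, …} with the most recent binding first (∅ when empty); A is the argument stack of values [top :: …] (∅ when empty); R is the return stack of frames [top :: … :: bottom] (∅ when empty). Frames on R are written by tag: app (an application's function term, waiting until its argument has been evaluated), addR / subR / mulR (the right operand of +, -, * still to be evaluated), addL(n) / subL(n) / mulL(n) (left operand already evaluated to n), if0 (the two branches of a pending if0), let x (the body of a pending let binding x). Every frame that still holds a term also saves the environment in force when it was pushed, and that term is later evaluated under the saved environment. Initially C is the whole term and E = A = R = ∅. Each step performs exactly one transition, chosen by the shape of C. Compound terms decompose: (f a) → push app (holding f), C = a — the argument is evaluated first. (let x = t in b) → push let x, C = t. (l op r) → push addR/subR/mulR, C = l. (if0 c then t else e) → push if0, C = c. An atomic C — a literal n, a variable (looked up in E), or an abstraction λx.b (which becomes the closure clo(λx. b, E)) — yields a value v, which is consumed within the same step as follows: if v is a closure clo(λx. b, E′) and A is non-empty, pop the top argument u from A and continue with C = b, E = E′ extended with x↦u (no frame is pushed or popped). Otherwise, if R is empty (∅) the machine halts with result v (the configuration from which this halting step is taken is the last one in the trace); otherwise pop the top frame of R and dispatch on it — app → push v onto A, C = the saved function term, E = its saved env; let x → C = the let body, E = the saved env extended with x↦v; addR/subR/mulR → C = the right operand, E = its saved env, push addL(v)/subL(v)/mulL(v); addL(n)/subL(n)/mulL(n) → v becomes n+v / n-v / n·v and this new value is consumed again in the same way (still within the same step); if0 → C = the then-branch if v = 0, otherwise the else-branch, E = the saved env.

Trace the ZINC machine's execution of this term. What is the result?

Answer: 0

Derivation:
[0] [C=(((λu. ((λy. 5) u)) -2) - (5 + 0)) | E=∅ | A=∅ | R=∅]
[1] [C=((λu. ((λy. 5) u)) -2) | E=∅ | A=∅ | R=[subR]]
[2] [C=-2 | E=∅ | A=∅ | R=[app :: subR]]
[3] [C=(λu. ((λy. 5) u)) | E=∅ | A=[-2] | R=[subR]]
[4] [C=((λy. 5) u) | E={u↦-2} | A=∅ | R=[subR]]
[5] [C=u | E={u↦-2} | A=∅ | R=[app :: subR]]
[6] [C=(λy. 5) | E={u↦-2} | A=[-2] | R=[subR]]
[7] [C=5 | E={y↦-2, u↦-2} | A=∅ | R=[subR]]
[8] [C=(5 + 0) | E=∅ | A=∅ | R=[subL(5)]]
[9] [C=5 | E=∅ | A=∅ | R=[addR :: subL(5)]]
[10] [C=0 | E=∅ | A=∅ | R=[addL(5) :: subL(5)]]
→ final value 0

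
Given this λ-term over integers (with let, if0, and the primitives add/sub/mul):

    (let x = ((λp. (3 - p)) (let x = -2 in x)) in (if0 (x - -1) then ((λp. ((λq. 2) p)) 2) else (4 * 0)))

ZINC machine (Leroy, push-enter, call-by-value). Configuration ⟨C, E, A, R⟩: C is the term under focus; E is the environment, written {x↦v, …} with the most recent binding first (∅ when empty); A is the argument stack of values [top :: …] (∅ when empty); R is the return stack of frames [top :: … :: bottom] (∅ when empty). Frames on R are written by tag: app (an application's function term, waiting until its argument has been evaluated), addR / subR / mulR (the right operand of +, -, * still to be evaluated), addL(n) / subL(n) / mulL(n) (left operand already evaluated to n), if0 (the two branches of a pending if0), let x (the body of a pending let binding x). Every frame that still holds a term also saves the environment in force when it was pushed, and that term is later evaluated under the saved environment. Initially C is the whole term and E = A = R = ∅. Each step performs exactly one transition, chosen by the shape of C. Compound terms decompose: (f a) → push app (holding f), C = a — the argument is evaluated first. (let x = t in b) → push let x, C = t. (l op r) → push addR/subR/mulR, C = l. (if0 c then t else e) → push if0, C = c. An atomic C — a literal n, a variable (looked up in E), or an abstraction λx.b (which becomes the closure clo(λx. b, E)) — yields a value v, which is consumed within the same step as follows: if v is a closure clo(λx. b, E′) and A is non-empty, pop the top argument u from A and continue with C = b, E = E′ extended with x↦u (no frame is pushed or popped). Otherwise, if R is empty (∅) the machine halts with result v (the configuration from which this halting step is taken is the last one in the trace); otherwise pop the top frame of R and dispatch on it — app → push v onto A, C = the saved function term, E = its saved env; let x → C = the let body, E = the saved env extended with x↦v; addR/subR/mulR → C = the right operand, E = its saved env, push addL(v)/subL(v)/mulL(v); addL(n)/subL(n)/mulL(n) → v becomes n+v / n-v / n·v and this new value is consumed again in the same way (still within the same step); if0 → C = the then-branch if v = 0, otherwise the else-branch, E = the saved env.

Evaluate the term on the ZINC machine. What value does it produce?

Answer: 0

Derivation:
[0] [C=(let x = ((λp. (3 - p)) (let x = -2 in x)) in (if0 (x - -1) then ((λp. ((λq. 2) p)) 2) else (4 * 0))) | E=∅ | A=∅ | R=∅]
[1] [C=((λp. (3 - p)) (let x = -2 in x)) | E=∅ | A=∅ | R=[let x]]
[2] [C=(let x = -2 in x) | E=∅ | A=∅ | R=[app :: let x]]
[3] [C=-2 | E=∅ | A=∅ | R=[let x :: app :: let x]]
[4] [C=x | E={x↦-2} | A=∅ | R=[app :: let x]]
[5] [C=(λp. (3 - p)) | E=∅ | A=[-2] | R=[let x]]
[6] [C=(3 - p) | E={p↦-2} | A=∅ | R=[let x]]
[7] [C=3 | E={p↦-2} | A=∅ | R=[subR :: let x]]
[8] [C=p | E={p↦-2} | A=∅ | R=[subL(3) :: let x]]
[9] [C=(if0 (x - -1) then ((λp. ((λq. 2) p)) 2) else (4 * 0)) | E={x↦5} | A=∅ | R=∅]
[10] [C=(x - -1) | E={x↦5} | A=∅ | R=[if0]]
[11] [C=x | E={x↦5} | A=∅ | R=[subR :: if0]]
[12] [C=-1 | E={x↦5} | A=∅ | R=[subL(5) :: if0]]
[13] [C=(4 * 0) | E={x↦5} | A=∅ | R=∅]
[14] [C=4 | E={x↦5} | A=∅ | R=[mulR]]
[15] [C=0 | E={x↦5} | A=∅ | R=[mulL(4)]]
→ final value 0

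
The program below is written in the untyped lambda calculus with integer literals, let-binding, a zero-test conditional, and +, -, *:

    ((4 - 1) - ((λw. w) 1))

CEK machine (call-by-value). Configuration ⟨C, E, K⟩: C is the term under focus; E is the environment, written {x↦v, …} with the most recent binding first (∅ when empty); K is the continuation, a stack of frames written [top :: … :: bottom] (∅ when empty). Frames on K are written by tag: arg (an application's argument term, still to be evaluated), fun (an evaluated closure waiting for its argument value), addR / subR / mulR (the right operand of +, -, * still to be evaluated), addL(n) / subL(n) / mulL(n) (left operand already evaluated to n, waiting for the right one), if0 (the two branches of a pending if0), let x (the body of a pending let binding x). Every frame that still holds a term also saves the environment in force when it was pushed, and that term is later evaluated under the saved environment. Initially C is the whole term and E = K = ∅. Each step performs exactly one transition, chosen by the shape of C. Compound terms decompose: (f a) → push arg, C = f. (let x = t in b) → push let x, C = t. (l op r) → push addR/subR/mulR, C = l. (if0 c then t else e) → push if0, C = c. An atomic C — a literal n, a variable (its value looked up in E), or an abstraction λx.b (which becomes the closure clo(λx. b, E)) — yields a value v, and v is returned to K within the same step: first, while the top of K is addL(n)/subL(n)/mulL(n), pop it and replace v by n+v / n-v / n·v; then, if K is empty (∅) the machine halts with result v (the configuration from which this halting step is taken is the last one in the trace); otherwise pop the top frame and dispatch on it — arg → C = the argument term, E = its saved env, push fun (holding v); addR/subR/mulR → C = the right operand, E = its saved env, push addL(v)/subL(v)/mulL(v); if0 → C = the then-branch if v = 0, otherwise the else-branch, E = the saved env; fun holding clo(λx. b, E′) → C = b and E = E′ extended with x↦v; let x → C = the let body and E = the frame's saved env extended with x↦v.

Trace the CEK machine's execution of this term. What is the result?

Answer: 2

Derivation:
[0] ⟨C=((4 - 1) - ((λw. w) 1)); E=∅; K=∅⟩
[1] ⟨C=(4 - 1); E=∅; K=[subR]⟩
[2] ⟨C=4; E=∅; K=[subR :: subR]⟩
[3] ⟨C=1; E=∅; K=[subL(4) :: subR]⟩
[4] ⟨C=((λw. w) 1); E=∅; K=[subL(3)]⟩
[5] ⟨C=(λw. w); E=∅; K=[arg :: subL(3)]⟩
[6] ⟨C=1; E=∅; K=[fun :: subL(3)]⟩
[7] ⟨C=w; E={w↦1}; K=[subL(3)]⟩
→ final value 2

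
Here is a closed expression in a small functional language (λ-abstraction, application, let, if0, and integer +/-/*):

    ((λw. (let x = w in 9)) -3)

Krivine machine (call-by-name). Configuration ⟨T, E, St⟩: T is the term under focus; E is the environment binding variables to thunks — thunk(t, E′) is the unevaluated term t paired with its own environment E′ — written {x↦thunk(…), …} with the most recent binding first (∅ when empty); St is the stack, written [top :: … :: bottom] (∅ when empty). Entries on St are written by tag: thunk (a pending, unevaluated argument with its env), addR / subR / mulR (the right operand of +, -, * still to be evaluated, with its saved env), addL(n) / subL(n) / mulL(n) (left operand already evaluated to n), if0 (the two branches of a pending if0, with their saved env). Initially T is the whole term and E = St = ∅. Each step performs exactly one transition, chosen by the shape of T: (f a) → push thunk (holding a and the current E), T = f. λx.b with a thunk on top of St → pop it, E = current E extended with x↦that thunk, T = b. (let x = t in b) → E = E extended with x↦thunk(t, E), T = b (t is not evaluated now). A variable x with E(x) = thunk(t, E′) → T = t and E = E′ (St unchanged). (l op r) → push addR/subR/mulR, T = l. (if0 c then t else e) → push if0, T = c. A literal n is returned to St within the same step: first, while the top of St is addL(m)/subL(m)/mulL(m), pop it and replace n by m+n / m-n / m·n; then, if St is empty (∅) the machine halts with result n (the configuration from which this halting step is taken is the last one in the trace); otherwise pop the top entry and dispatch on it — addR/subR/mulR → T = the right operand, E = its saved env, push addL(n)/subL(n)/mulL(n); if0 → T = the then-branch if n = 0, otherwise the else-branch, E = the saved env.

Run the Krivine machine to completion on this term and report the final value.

Answer: 9

Execution trace:
step 0: <T=((λw. (let x = w in 9)) -3), E=∅, St=∅>
step 1: <T=(λw. (let x = w in 9)), E=∅, St=[thunk]>
step 2: <T=(let x = w in 9), E={w↦thunk(-3, ∅)}, St=∅>
step 3: <T=9, E={x↦thunk(w, {w↦thunk(-3, ∅)}), w↦thunk(-3, ∅)}, St=∅>
→ final value 9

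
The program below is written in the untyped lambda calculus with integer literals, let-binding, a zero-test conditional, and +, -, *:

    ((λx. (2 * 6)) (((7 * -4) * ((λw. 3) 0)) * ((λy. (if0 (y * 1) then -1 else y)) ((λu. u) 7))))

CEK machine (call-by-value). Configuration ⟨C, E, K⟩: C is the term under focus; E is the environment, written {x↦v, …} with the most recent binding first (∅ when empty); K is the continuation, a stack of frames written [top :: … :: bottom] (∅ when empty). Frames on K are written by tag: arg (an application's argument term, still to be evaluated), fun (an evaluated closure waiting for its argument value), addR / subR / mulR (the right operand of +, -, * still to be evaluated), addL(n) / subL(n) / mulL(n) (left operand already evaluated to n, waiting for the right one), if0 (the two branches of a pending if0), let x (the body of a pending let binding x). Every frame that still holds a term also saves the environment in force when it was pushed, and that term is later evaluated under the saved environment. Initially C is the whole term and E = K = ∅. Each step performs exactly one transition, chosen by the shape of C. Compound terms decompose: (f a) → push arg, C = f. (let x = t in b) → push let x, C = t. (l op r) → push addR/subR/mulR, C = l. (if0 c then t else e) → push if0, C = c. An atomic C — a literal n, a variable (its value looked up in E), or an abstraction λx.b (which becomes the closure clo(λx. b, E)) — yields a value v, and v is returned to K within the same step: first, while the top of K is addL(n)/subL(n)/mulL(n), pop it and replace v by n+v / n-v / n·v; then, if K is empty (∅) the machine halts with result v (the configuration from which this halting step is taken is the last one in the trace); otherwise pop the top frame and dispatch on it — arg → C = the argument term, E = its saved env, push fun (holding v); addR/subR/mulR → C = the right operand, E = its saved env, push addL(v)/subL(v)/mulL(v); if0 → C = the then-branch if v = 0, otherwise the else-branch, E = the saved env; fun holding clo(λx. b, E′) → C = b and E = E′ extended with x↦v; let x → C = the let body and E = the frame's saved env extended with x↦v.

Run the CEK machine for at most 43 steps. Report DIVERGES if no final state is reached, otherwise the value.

Answer: 12

Execution trace:
t=0: <C=((λx. (2 * 6)) (((7 * -4) * ((λw. 3) 0)) * ((λy. (if0 (y * 1) then -1 else y)) ((λu. u) 7)))), E=∅, K=∅>
t=1: <C=(λx. (2 * 6)), E=∅, K=[arg]>
t=2: <C=(((7 * -4) * ((λw. 3) 0)) * ((λy. (if0 (y * 1) then -1 else y)) ((λu. u) 7))), E=∅, K=[fun]>
t=3: <C=((7 * -4) * ((λw. 3) 0)), E=∅, K=[mulR :: fun]>
t=4: <C=(7 * -4), E=∅, K=[mulR :: mulR :: fun]>
t=5: <C=7, E=∅, K=[mulR :: mulR :: mulR :: fun]>
t=6: <C=-4, E=∅, K=[mulL(7) :: mulR :: mulR :: fun]>
t=7: <C=((λw. 3) 0), E=∅, K=[mulL(-28) :: mulR :: fun]>
t=8: <C=(λw. 3), E=∅, K=[arg :: mulL(-28) :: mulR :: fun]>
t=9: <C=0, E=∅, K=[fun :: mulL(-28) :: mulR :: fun]>
t=10: <C=3, E={w↦0}, K=[mulL(-28) :: mulR :: fun]>
t=11: <C=((λy. (if0 (y * 1) then -1 else y)) ((λu. u) 7)), E=∅, K=[mulL(-84) :: fun]>
t=12: <C=(λy. (if0 (y * 1) then -1 else y)), E=∅, K=[arg :: mulL(-84) :: fun]>
t=13: <C=((λu. u) 7), E=∅, K=[fun :: mulL(-84) :: fun]>
t=14: <C=(λu. u), E=∅, K=[arg :: fun :: mulL(-84) :: fun]>
t=15: <C=7, E=∅, K=[fun :: fun :: mulL(-84) :: fun]>
t=16: <C=u, E={u↦7}, K=[fun :: mulL(-84) :: fun]>
t=17: <C=(if0 (y * 1) then -1 else y), E={y↦7}, K=[mulL(-84) :: fun]>
t=18: <C=(y * 1), E={y↦7}, K=[if0 :: mulL(-84) :: fun]>
t=19: <C=y, E={y↦7}, K=[mulR :: if0 :: mulL(-84) :: fun]>
t=20: <C=1, E={y↦7}, K=[mulL(7) :: if0 :: mulL(-84) :: fun]>
t=21: <C=y, E={y↦7}, K=[mulL(-84) :: fun]>
t=22: <C=(2 * 6), E={x↦-588}, K=∅>
t=23: <C=2, E={x↦-588}, K=[mulR]>
t=24: <C=6, E={x↦-588}, K=[mulL(2)]>
→ final value 12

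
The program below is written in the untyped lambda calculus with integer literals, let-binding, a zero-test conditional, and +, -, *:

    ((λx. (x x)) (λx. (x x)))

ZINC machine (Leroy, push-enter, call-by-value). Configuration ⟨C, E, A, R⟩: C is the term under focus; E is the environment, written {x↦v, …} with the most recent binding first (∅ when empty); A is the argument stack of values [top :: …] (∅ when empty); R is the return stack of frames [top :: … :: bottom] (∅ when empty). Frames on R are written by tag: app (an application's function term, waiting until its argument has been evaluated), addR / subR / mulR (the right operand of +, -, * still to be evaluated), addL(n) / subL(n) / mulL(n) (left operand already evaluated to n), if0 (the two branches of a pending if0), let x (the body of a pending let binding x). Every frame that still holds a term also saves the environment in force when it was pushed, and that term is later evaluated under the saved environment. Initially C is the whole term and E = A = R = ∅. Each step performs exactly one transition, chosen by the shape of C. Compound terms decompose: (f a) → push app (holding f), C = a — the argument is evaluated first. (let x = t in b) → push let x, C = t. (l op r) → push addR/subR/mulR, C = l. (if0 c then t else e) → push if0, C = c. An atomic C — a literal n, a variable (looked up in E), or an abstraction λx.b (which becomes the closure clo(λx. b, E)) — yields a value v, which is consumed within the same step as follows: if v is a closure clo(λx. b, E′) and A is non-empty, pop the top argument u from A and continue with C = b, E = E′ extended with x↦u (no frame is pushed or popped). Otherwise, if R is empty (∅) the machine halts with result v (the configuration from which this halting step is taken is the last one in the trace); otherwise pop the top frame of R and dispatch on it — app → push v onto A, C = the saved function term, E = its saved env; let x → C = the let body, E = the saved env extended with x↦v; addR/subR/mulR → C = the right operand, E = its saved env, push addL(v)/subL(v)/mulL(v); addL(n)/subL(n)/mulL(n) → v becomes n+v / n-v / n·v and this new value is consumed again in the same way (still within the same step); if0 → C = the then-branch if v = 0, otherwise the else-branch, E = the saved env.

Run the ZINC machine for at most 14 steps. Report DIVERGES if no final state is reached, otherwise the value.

Answer: DIVERGES (no final state within 14 steps)

Derivation:
t=0: ⟨C=((λx. (x x)) (λx. (x x))); E=∅; A=∅; R=∅⟩
t=1: ⟨C=(λx. (x x)); E=∅; A=∅; R=[app]⟩
t=2: ⟨C=(λx. (x x)); E=∅; A=[clo(λx. (x x), ∅)]; R=∅⟩
t=3: ⟨C=(x x); E={x↦clo(λx. (x x), ∅)}; A=∅; R=∅⟩
t=4: ⟨C=x; E={x↦clo(λx. (x x), ∅)}; A=∅; R=[app]⟩
t=5: ⟨C=x; E={x↦clo(λx. (x x), ∅)}; A=[clo(λx. (x x), ∅)]; R=∅⟩
… configuration repeats with period 3 (steps 3–5 recur indefinitely) …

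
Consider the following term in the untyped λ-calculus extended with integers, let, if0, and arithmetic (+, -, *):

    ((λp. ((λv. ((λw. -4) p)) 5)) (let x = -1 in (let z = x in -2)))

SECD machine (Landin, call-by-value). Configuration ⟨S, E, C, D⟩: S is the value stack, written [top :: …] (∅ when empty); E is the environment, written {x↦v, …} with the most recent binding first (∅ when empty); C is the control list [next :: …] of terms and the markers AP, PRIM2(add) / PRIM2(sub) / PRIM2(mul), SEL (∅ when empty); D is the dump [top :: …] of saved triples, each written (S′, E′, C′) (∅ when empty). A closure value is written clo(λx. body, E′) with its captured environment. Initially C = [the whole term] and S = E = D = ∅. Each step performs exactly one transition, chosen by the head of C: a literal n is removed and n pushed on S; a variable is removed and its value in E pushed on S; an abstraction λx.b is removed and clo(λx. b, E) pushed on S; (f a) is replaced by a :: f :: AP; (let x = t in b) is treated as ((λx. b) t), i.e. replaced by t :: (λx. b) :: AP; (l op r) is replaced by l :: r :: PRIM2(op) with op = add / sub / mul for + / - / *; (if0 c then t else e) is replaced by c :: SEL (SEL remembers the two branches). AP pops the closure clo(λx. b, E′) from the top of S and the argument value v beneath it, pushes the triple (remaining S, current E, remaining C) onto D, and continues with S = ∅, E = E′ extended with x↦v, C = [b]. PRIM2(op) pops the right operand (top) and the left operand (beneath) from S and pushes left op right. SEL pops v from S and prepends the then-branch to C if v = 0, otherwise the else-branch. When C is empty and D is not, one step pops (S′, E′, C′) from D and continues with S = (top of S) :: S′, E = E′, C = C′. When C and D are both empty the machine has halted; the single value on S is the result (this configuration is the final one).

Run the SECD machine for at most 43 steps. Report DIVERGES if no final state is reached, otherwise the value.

Answer: -4

Execution trace:
t=0: [S=∅ | E=∅ | C=[((λp. ((λv. ((λw. -4) p)) 5)) (let x = -1 in (let z = x in -2)))] | D=∅]
t=1: [S=∅ | E=∅ | C=[(let x = -1 in (let z = x in -2)) :: (λp. ((λv. ((λw. -4) p)) 5)) :: AP] | D=∅]
t=2: [S=∅ | E=∅ | C=[-1 :: (λx. (let z = x in -2)) :: AP :: (λp. ((λv. ((λw. -4) p)) 5)) :: AP] | D=∅]
t=3: [S=[-1] | E=∅ | C=[(λx. (let z = x in -2)) :: AP :: (λp. ((λv. ((λw. -4) p)) 5)) :: AP] | D=∅]
t=4: [S=[clo(λx. (let z = x in -2), ∅) :: -1] | E=∅ | C=[AP :: (λp. ((λv. ((λw. -4) p)) 5)) :: AP] | D=∅]
t=5: [S=∅ | E={x↦-1} | C=[(let z = x in -2)] | D=[(∅, ∅, [(λp. ((λv. ((λw. -4) p)) 5)) :: AP])]]
t=6: [S=∅ | E={x↦-1} | C=[x :: (λz. -2) :: AP] | D=[(∅, ∅, [(λp. ((λv. ((λw. -4) p)) 5)) :: AP])]]
t=7: [S=[-1] | E={x↦-1} | C=[(λz. -2) :: AP] | D=[(∅, ∅, [(λp. ((λv. ((λw. -4) p)) 5)) :: AP])]]
t=8: [S=[clo(λz. -2, {x↦-1}) :: -1] | E={x↦-1} | C=[AP] | D=[(∅, ∅, [(λp. ((λv. ((λw. -4) p)) 5)) :: AP])]]
t=9: [S=∅ | E={z↦-1, x↦-1} | C=[-2] | D=[(∅, {x↦-1}, ∅) :: (∅, ∅, [(λp. ((λv. ((λw. -4) p)) 5)) :: AP])]]
t=10: [S=[-2] | E={z↦-1, x↦-1} | C=∅ | D=[(∅, {x↦-1}, ∅) :: (∅, ∅, [(λp. ((λv. ((λw. -4) p)) 5)) :: AP])]]
t=11: [S=[-2] | E={x↦-1} | C=∅ | D=[(∅, ∅, [(λp. ((λv. ((λw. -4) p)) 5)) :: AP])]]
t=12: [S=[-2] | E=∅ | C=[(λp. ((λv. ((λw. -4) p)) 5)) :: AP] | D=∅]
t=13: [S=[clo(λp. ((λv. ((λw. -4) p)) 5), ∅) :: -2] | E=∅ | C=[AP] | D=∅]
t=14: [S=∅ | E={p↦-2} | C=[((λv. ((λw. -4) p)) 5)] | D=[(∅, ∅, ∅)]]
t=15: [S=∅ | E={p↦-2} | C=[5 :: (λv. ((λw. -4) p)) :: AP] | D=[(∅, ∅, ∅)]]
t=16: [S=[5] | E={p↦-2} | C=[(λv. ((λw. -4) p)) :: AP] | D=[(∅, ∅, ∅)]]
t=17: [S=[clo(λv. ((λw. -4) p), {p↦-2}) :: 5] | E={p↦-2} | C=[AP] | D=[(∅, ∅, ∅)]]
t=18: [S=∅ | E={v↦5, p↦-2} | C=[((λw. -4) p)] | D=[(∅, {p↦-2}, ∅) :: (∅, ∅, ∅)]]
t=19: [S=∅ | E={v↦5, p↦-2} | C=[p :: (λw. -4) :: AP] | D=[(∅, {p↦-2}, ∅) :: (∅, ∅, ∅)]]
t=20: [S=[-2] | E={v↦5, p↦-2} | C=[(λw. -4) :: AP] | D=[(∅, {p↦-2}, ∅) :: (∅, ∅, ∅)]]
t=21: [S=[clo(λw. -4, {v↦5, p↦-2}) :: -2] | E={v↦5, p↦-2} | C=[AP] | D=[(∅, {p↦-2}, ∅) :: (∅, ∅, ∅)]]
t=22: [S=∅ | E={w↦-2, v↦5, p↦-2} | C=[-4] | D=[(∅, {v↦5, p↦-2}, ∅) :: (∅, {p↦-2}, ∅) :: (∅, ∅, ∅)]]
t=23: [S=[-4] | E={w↦-2, v↦5, p↦-2} | C=∅ | D=[(∅, {v↦5, p↦-2}, ∅) :: (∅, {p↦-2}, ∅) :: (∅, ∅, ∅)]]
t=24: [S=[-4] | E={v↦5, p↦-2} | C=∅ | D=[(∅, {p↦-2}, ∅) :: (∅, ∅, ∅)]]
t=25: [S=[-4] | E={p↦-2} | C=∅ | D=[(∅, ∅, ∅)]]
t=26: [S=[-4] | E=∅ | C=∅ | D=∅]
→ final value -4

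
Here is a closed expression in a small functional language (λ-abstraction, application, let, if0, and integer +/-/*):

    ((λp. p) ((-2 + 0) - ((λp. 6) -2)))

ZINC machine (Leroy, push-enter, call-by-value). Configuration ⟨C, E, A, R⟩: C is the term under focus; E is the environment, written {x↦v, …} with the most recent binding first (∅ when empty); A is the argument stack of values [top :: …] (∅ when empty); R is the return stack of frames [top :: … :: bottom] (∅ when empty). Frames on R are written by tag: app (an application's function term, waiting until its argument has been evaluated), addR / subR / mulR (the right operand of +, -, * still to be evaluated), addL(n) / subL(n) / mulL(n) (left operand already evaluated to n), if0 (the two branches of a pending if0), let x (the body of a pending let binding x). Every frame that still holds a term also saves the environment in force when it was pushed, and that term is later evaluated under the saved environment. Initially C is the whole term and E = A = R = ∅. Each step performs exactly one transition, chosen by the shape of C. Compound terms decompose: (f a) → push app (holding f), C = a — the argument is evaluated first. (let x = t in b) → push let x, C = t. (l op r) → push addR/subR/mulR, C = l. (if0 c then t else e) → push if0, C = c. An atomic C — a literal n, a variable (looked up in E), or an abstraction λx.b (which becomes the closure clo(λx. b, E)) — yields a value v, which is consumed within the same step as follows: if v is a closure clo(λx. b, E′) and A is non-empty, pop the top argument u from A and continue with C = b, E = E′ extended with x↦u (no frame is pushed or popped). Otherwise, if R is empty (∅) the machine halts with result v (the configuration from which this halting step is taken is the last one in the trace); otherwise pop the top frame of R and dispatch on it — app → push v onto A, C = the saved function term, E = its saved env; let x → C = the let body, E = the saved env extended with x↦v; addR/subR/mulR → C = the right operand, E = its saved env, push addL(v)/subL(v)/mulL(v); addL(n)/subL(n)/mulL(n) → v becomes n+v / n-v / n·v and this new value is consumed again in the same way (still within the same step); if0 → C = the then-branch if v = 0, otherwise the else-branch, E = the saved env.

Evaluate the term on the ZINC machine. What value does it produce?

Answer: -8

Execution trace:
0. [C=((λp. p) ((-2 + 0) - ((λp. 6) -2))) | E=∅ | A=∅ | R=∅]
1. [C=((-2 + 0) - ((λp. 6) -2)) | E=∅ | A=∅ | R=[app]]
2. [C=(-2 + 0) | E=∅ | A=∅ | R=[subR :: app]]
3. [C=-2 | E=∅ | A=∅ | R=[addR :: subR :: app]]
4. [C=0 | E=∅ | A=∅ | R=[addL(-2) :: subR :: app]]
5. [C=((λp. 6) -2) | E=∅ | A=∅ | R=[subL(-2) :: app]]
6. [C=-2 | E=∅ | A=∅ | R=[app :: subL(-2) :: app]]
7. [C=(λp. 6) | E=∅ | A=[-2] | R=[subL(-2) :: app]]
8. [C=6 | E={p↦-2} | A=∅ | R=[subL(-2) :: app]]
9. [C=(λp. p) | E=∅ | A=[-8] | R=∅]
10. [C=p | E={p↦-8} | A=∅ | R=∅]
→ final value -8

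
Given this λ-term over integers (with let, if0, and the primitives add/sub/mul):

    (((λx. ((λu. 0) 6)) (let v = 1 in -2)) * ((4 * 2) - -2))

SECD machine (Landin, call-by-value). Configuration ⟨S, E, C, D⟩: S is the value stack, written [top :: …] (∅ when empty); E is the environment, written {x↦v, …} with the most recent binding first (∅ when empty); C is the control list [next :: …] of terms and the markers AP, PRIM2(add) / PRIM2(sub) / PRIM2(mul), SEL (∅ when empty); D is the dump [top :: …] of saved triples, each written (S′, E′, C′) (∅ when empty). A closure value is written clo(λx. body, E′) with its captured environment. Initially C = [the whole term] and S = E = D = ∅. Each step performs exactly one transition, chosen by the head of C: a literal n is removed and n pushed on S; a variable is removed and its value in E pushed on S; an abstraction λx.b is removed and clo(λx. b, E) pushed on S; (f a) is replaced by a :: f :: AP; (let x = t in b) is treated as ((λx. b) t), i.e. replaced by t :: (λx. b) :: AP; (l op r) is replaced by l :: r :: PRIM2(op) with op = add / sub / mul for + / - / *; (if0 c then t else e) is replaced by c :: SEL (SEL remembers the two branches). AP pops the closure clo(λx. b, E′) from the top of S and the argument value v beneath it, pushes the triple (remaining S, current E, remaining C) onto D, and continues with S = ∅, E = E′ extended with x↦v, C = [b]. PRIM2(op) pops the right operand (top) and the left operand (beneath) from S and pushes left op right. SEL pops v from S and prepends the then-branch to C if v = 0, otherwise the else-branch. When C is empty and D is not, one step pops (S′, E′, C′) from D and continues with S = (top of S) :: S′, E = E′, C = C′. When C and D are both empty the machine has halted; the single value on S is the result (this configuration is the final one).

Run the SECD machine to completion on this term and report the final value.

Answer: 0

Derivation:
[0] <S=∅, E=∅, C=[(((λx. ((λu. 0) 6)) (let v = 1 in -2)) * ((4 * 2) - -2))], D=∅>
[1] <S=∅, E=∅, C=[((λx. ((λu. 0) 6)) (let v = 1 in -2)) :: ((4 * 2) - -2) :: PRIM2(mul)], D=∅>
[2] <S=∅, E=∅, C=[(let v = 1 in -2) :: (λx. ((λu. 0) 6)) :: AP :: ((4 * 2) - -2) :: PRIM2(mul)], D=∅>
[3] <S=∅, E=∅, C=[1 :: (λv. -2) :: AP :: (λx. ((λu. 0) 6)) :: AP :: ((4 * 2) - -2) :: PRIM2(mul)], D=∅>
[4] <S=[1], E=∅, C=[(λv. -2) :: AP :: (λx. ((λu. 0) 6)) :: AP :: ((4 * 2) - -2) :: PRIM2(mul)], D=∅>
[5] <S=[clo(λv. -2, ∅) :: 1], E=∅, C=[AP :: (λx. ((λu. 0) 6)) :: AP :: ((4 * 2) - -2) :: PRIM2(mul)], D=∅>
[6] <S=∅, E={v↦1}, C=[-2], D=[(∅, ∅, [(λx. ((λu. 0) 6)) :: AP :: ((4 * 2) - -2) :: PRIM2(mul)])]>
[7] <S=[-2], E={v↦1}, C=∅, D=[(∅, ∅, [(λx. ((λu. 0) 6)) :: AP :: ((4 * 2) - -2) :: PRIM2(mul)])]>
[8] <S=[-2], E=∅, C=[(λx. ((λu. 0) 6)) :: AP :: ((4 * 2) - -2) :: PRIM2(mul)], D=∅>
[9] <S=[clo(λx. ((λu. 0) 6), ∅) :: -2], E=∅, C=[AP :: ((4 * 2) - -2) :: PRIM2(mul)], D=∅>
[10] <S=∅, E={x↦-2}, C=[((λu. 0) 6)], D=[(∅, ∅, [((4 * 2) - -2) :: PRIM2(mul)])]>
[11] <S=∅, E={x↦-2}, C=[6 :: (λu. 0) :: AP], D=[(∅, ∅, [((4 * 2) - -2) :: PRIM2(mul)])]>
[12] <S=[6], E={x↦-2}, C=[(λu. 0) :: AP], D=[(∅, ∅, [((4 * 2) - -2) :: PRIM2(mul)])]>
[13] <S=[clo(λu. 0, {x↦-2}) :: 6], E={x↦-2}, C=[AP], D=[(∅, ∅, [((4 * 2) - -2) :: PRIM2(mul)])]>
[14] <S=∅, E={u↦6, x↦-2}, C=[0], D=[(∅, {x↦-2}, ∅) :: (∅, ∅, [((4 * 2) - -2) :: PRIM2(mul)])]>
[15] <S=[0], E={u↦6, x↦-2}, C=∅, D=[(∅, {x↦-2}, ∅) :: (∅, ∅, [((4 * 2) - -2) :: PRIM2(mul)])]>
[16] <S=[0], E={x↦-2}, C=∅, D=[(∅, ∅, [((4 * 2) - -2) :: PRIM2(mul)])]>
[17] <S=[0], E=∅, C=[((4 * 2) - -2) :: PRIM2(mul)], D=∅>
[18] <S=[0], E=∅, C=[(4 * 2) :: -2 :: PRIM2(sub) :: PRIM2(mul)], D=∅>
[19] <S=[0], E=∅, C=[4 :: 2 :: PRIM2(mul) :: -2 :: PRIM2(sub) :: PRIM2(mul)], D=∅>
[20] <S=[4 :: 0], E=∅, C=[2 :: PRIM2(mul) :: -2 :: PRIM2(sub) :: PRIM2(mul)], D=∅>
[21] <S=[2 :: 4 :: 0], E=∅, C=[PRIM2(mul) :: -2 :: PRIM2(sub) :: PRIM2(mul)], D=∅>
[22] <S=[8 :: 0], E=∅, C=[-2 :: PRIM2(sub) :: PRIM2(mul)], D=∅>
[23] <S=[-2 :: 8 :: 0], E=∅, C=[PRIM2(sub) :: PRIM2(mul)], D=∅>
[24] <S=[10 :: 0], E=∅, C=[PRIM2(mul)], D=∅>
[25] <S=[0], E=∅, C=∅, D=∅>
→ final value 0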